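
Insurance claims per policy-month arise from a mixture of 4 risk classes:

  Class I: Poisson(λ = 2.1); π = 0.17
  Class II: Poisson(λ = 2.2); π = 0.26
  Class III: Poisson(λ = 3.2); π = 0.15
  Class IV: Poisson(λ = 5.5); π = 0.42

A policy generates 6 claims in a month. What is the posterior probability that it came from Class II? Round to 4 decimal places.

0.0552

By Bayes' theorem, P(k | x) = P(Z=k) f_k(x) / Σ_j P(Z=j) f_j(x).
Poisson probabilities:
  p_I = e^(−2.1)·2.1^6/6! = 0.014587
  p_II = e^(−2.2)·2.2^6/6! = 0.0174484
  p_III = e^(−3.2)·3.2^6/6! = 0.060789
  p_IV = e^(−5.5)·5.5^6/6! = 0.157117
Weight by the priors:
  P(Z=I)·p_I = 0.17 × 0.014587 = 0.00247978
  P(Z=II)·p_II = 0.26 × 0.0174484 = 0.00453659
  P(Z=III)·p_III = 0.15 × 0.060789 = 0.00911835
  P(Z=IV)·p_IV = 0.42 × 0.157117 = 0.0659893
Denominator: 0.00247978 + 0.00453659 + 0.00911835 + 0.0659893 = 0.082124
So the posterior for Class II is 0.00453659 / 0.082124 ≈ 0.0552.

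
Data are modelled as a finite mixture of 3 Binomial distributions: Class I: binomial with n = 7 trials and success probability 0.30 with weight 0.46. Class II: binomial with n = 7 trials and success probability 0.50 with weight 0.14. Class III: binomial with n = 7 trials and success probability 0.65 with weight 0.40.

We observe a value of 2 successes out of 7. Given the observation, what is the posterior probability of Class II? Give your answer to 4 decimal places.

0.1224

The responsibility of component k is π_k f_k(x) divided by Σ_j π_j f_j(x).
Evaluate each component's likelihood at the observed value:
  p_I = C(7,2)·0.30^2·0.70^5 = 21·0.09·0.16807 = 0.317652
  p_II = C(7,2)·0.50^2·0.50^5 = 21·0.25·0.03125 = 0.164062
  p_III = C(7,2)·0.65^2·0.35^5 = 21·0.4225·0.00525219 = 0.0466
Unnormalised posteriors:
  π_I·p_I = 0.46 × 0.317652 = 0.14612
  π_II·p_II = 0.14 × 0.164062 = 0.0229688
  π_III·p_III = 0.40 × 0.0466 = 0.01864
Marginal: 0.14612 + 0.0229688 + 0.01864 = 0.187729
P(Class II | the observation) = 0.0229688 / 0.187729 ≈ 0.1224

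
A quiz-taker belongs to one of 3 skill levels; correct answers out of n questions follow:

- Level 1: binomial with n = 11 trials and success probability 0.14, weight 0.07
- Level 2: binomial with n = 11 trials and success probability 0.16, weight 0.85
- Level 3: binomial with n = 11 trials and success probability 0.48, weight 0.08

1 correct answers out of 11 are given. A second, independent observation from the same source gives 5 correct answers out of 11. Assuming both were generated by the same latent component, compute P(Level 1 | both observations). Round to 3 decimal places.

0.050

Posterior ∝ prior × likelihood, so P(k | x) ∝ π_k f_k(x); normalise over all components.
Since both observations come from the same component, the likelihood for component k is f_k(x₁)·f_k(x₂).
  f_1 = [C(11,1)·0.14^1·0.86^10 = 11·0.14·0.221302 = 0.340804] × [0.0100525] = 0.00342593
  f_2 = [C(11,1)·0.16^1·0.84^10 = 11·0.16·0.174901 = 0.307826] × [0.0170184] = 0.0052387
  f_3 = [C(11,1)·0.48^1·0.52^10 = 11·0.48·0.00144555 = 0.00763251] × [0.232738] = 0.00177638
Unnormalised posteriors:
  π_1·f_1 = 0.07 × 0.00342593 = 0.000239815
  π_2·f_2 = 0.85 × 0.0052387 = 0.00445289
  π_3·f_3 = 0.08 × 0.00177638 = 0.00014211
Denominator: 0.000239815 + 0.00445289 + 0.00014211 = 0.00483482
P(Level 1 | x₁, x₂) ≈ 0.050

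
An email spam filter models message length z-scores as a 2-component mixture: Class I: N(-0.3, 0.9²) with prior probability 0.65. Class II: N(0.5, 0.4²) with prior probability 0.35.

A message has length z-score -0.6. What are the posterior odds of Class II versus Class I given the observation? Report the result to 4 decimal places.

0.0292

The posterior odds equal the prior odds times the likelihood ratio: (π_i/π_j)·(f_i(x)/f_j(x)).
Normal densities:
  p_I = 0.419315
  p_II = 0.0227339
Posterior odds = (π_II·p_II) / (π_I·p_I) = (0.35·0.0227339) / (0.65·0.419315) = 0.00795687 / 0.272555 ≈ 0.0292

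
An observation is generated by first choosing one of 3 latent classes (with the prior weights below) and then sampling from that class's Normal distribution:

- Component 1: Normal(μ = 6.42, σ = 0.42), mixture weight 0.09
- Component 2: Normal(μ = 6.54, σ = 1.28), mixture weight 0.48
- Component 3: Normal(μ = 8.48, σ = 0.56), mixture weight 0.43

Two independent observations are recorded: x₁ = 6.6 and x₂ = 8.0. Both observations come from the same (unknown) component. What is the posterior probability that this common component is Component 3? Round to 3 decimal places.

Posterior ∝ prior × likelihood, so P(k | x) ∝ P(Z=k) f_k(x); normalise over all components.
Since both observations come from the same component, the likelihood for component k is f_k(x₁)·f_k(x₂).
  p_1 = [(1/(0.42·√(2π)))·exp(−(6.6−6.42)²/(2·0.42²)) = 0.949863·exp(-0.09184) = 0.866516] × [0.000802803] = 0.000695641
  p_2 = [(1/(1.28·√(2π)))·exp(−(6.6−6.54)²/(2·1.28²)) = 0.311674·exp(-0.00110) = 0.311331] × [0.162625] = 0.0506301
  p_3 = [(1/(0.56·√(2π)))·exp(−(6.6−8.48)²/(2·0.56²)) = 0.712397·exp(-5.63520) = 0.00254322] × [0.493384] = 0.00125478
Unnormalised posteriors:
  P(Z=1)·p_1 = 0.09 × 0.000695641 = 6.26077e-05
  P(Z=2)·p_2 = 0.48 × 0.0506301 = 0.0243025
  P(Z=3)·p_3 = 0.43 × 0.00125478 = 0.000539558
Evidence: 6.26077e-05 + 0.0243025 + 0.000539558 = 0.0249046
P(Component 3 | x₁, x₂) ≈ 0.022

0.022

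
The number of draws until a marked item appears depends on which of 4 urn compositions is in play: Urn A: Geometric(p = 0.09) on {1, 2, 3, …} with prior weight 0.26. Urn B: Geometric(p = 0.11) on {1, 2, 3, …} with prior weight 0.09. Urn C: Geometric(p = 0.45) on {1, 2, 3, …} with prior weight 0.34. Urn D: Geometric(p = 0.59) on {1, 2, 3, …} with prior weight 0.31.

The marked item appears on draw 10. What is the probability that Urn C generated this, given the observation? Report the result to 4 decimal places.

0.0495

By Bayes' theorem, P(k | x) = π_k f_k(x) / Σ_j π_j f_j(x).
Evaluate each component's likelihood at the observed value:
  L_A = 0.0385137
  L_B = 0.0385392
  L_C = 0.00207241
  L_D = 0.000193155
Multiply by the mixture weights:
  π_A·L_A = 0.26 × 0.0385137 = 0.0100136
  π_B·L_B = 0.09 × 0.0385392 = 0.00346853
  π_C·L_C = 0.34 × 0.00207241 = 0.000704621
  π_D·L_D = 0.31 × 0.000193155 = 5.98782e-05
Evidence: 0.0100136 + 0.00346853 + 0.000704621 + 5.98782e-05 = 0.0142466
P(Urn C | x) = 0.000704621 / 0.0142466 ≈ 0.0495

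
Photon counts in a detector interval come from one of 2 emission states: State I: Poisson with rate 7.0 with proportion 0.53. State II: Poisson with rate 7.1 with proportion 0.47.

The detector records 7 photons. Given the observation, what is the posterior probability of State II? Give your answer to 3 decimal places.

0.470

The responsibility of component k is π_k f_k(x) divided by Σ_j π_j f_j(x).
Evaluate each component's likelihood at the observed value:
  f_I = e^(−7.0)·7.0^7/7! = 0.149003
  f_II = e^(−7.1)·7.1^7/7! = 0.148897
Prior × likelihood for each component:
  π_I·f_I = 0.53 × 0.149003 = 0.0789715
  π_II·f_II = 0.47 × 0.148897 = 0.0699818
Denominator: 0.0789715 + 0.0699818 = 0.148953
So the posterior for State II is 0.0699818 / 0.148953 ≈ 0.470.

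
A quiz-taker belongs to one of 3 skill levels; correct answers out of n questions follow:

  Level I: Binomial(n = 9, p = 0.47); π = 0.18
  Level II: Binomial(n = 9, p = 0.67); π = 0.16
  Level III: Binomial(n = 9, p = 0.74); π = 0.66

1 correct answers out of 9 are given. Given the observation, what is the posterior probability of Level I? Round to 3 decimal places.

Apply Bayes' rule: the posterior for each component is proportional to its prior times its likelihood at x.
Binomial probabilities:
  L_I = 0.0263358
  L_II = 0.000848064
  L_III = 0.000139079
Weight by the priors:
  π_I·L_I = 0.18 × 0.0263358 = 0.00474045
  π_II·L_II = 0.16 × 0.000848064 = 0.00013569
  π_III·L_III = 0.66 × 0.000139079 = 9.1792e-05
Denominator: 0.00474045 + 0.00013569 + 9.1792e-05 = 0.00496794
P(Level I | the observation) ≈ 0.954

0.954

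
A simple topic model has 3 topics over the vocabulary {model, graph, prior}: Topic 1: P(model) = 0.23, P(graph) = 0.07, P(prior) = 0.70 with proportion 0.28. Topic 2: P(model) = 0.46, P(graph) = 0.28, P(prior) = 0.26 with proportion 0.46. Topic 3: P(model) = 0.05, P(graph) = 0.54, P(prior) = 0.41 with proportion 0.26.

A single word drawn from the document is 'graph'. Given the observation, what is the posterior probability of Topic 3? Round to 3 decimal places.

0.486

Posterior ∝ prior × likelihood, so P(k | x) ∝ π_k f_k(x); normalise over all components.
Evaluate each component's likelihood at the observed value:
  f_1 = P(graph | comp) = 0.07
  f_2 = P(graph | comp) = 0.28
  f_3 = P(graph | comp) = 0.54
Prior × likelihood for each component:
  π_1·f_1 = 0.28 × 0.07 = 0.0196
  π_2·f_2 = 0.46 × 0.28 = 0.1288
  π_3·f_3 = 0.26 × 0.54 = 0.1404
Sum: 0.0196 + 0.1288 + 0.1404 = 0.2888
P(Topic 3 | 'graph') = 0.1404 / 0.2888 ≈ 0.486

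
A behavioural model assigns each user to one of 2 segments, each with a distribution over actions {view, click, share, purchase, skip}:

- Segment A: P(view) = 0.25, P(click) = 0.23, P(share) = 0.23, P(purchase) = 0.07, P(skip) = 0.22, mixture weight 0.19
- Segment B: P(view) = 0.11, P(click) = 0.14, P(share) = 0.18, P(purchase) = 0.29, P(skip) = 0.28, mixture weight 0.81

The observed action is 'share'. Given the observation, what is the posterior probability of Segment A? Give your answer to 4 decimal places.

0.2306

By Bayes' theorem, P(k | x) = P(Z=k) f_k(x) / Σ_j P(Z=j) f_j(x).
Evaluate each component's likelihood at the observed value:
  L_A = P(share | comp) = 0.23
  L_B = P(share | comp) = 0.18
Unnormalised posteriors:
  P(Z=A)·L_A = 0.19 × 0.23 = 0.0437
  P(Z=B)·L_B = 0.81 × 0.18 = 0.1458
Normaliser: 0.0437 + 0.1458 = 0.1895
P(Segment A | data) ≈ 0.2306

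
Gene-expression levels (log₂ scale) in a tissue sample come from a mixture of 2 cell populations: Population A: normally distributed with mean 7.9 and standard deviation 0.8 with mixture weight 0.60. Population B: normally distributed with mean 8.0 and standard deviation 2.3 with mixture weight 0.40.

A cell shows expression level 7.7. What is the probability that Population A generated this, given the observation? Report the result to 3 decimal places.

Posterior ∝ prior × likelihood, so P(k | x) ∝ P(Z=k) f_k(x); normalise over all components.
Component likelihoods at x = 7.7:
  f_A = (1/(0.8·√(2π)))·exp(−(7.7−7.9)²/(2·0.8²)) = 0.498678·exp(-0.03125) = 0.483335
  f_B = (1/(2.3·√(2π)))·exp(−(7.7−8.0)²/(2·2.3²)) = 0.173453·exp(-0.00851) = 0.171984
Multiply by the mixture weights:
  P(Z=A)·f_A = 0.60 × 0.483335 = 0.290001
  P(Z=B)·f_B = 0.40 × 0.171984 = 0.0687936
Sum: 0.290001 + 0.0687936 = 0.358795
Responsibility of Population A: 0.290001 / 0.358795 ≈ 0.808

0.808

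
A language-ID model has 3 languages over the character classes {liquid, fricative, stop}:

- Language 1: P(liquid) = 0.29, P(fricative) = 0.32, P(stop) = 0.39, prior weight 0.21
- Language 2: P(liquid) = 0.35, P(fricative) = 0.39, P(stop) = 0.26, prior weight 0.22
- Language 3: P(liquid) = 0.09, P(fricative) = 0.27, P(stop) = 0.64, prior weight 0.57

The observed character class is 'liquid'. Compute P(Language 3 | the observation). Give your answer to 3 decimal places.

0.271

Apply Bayes' rule: the posterior for each component is proportional to its prior times its likelihood at x.
Evaluate each component's likelihood at the observed value:
  p_1 = P(liquid | comp) = 0.29
  p_2 = P(liquid | comp) = 0.35
  p_3 = P(liquid | comp) = 0.09
Prior × likelihood for each component:
  P(Z=1)·p_1 = 0.21 × 0.29 = 0.0609
  P(Z=2)·p_2 = 0.22 × 0.35 = 0.077
  P(Z=3)·p_3 = 0.57 × 0.09 = 0.0513
Marginal: 0.0609 + 0.077 + 0.0513 = 0.1892
P(Language 3 | 'liquid') = 0.0513 / 0.1892 ≈ 0.271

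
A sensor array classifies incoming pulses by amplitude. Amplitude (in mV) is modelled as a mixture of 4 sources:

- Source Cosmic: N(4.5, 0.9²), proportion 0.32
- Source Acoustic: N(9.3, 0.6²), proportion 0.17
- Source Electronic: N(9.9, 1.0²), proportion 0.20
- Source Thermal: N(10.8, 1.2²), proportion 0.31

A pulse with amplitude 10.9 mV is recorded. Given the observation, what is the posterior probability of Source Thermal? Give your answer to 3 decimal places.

0.665

By Bayes' theorem, P(k | x) = P(Z=k) f_k(x) / Σ_j P(Z=j) f_j(x).
Normal densities:
  f_Cosmic = (1/(0.9·√(2π)))·exp(−(10.9−4.5)²/(2·0.9²)) = 0.443269·exp(-25.28395) = 4.63433e-12
  f_Acoustic = (1/(0.6·√(2π)))·exp(−(10.9−9.3)²/(2·0.6²)) = 0.664904·exp(-3.55556) = 0.0189933
  f_Electronic = (1/(1.0·√(2π)))·exp(−(10.9−9.9)²/(2·1.0²)) = 0.398942·exp(-0.50000) = 0.241971
  f_Thermal = (1/(1.2·√(2π)))·exp(−(10.9−10.8)²/(2·1.2²)) = 0.332452·exp(-0.00347) = 0.3313
Unnormalised posteriors:
  P(Z=Cosmic)·f_Cosmic = 0.32 × 4.63433e-12 = 1.48299e-12
  P(Z=Acoustic)·f_Acoustic = 0.17 × 0.0189933 = 0.00322886
  P(Z=Electronic)·f_Electronic = 0.20 × 0.241971 = 0.0483941
  P(Z=Thermal)·f_Thermal = 0.31 × 0.3313 = 0.102703
Marginal: 1.48299e-12 + 0.00322886 + 0.0483941 + 0.102703 = 0.154326
So the posterior for Source Thermal is 0.102703 / 0.154326 ≈ 0.665.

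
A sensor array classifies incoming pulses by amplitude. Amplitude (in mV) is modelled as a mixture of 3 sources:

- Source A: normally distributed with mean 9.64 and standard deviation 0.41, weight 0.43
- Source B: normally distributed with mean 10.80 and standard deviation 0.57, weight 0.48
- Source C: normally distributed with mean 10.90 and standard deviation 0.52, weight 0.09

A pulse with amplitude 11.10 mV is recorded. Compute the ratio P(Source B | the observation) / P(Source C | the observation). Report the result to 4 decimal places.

Posterior odds = (w_i f_i(x)) / (w_j f_j(x)); the normalising sum cancels.
Component likelihoods at x = 11.10 mV:
  p_A = (1/(0.41·√(2π)))·exp(−(11.10−9.64)²/(2·0.41²)) = 0.973030·exp(-6.34027) = 0.00171625
  p_B = (1/(0.57·√(2π)))·exp(−(11.10−10.80)²/(2·0.57²)) = 0.699899·exp(-0.13850) = 0.609374
  p_C = (1/(0.52·√(2π)))·exp(−(11.10−10.90)²/(2·0.52²)) = 0.767197·exp(-0.07396) = 0.712499
Posterior odds = (w_B·p_B) / (w_C·p_C) = (0.48·0.609374) / (0.09·0.712499) = 0.292499 / 0.0641249 ≈ 4.5614

4.5614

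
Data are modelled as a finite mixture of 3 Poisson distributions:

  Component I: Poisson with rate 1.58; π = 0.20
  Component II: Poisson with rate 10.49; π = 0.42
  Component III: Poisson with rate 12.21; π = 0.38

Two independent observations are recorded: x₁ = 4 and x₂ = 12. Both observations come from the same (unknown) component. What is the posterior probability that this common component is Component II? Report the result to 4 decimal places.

Posterior ∝ prior × likelihood, so P(k | x) ∝ P(Z=k) f_k(x); normalise over all components.
Since both observations come from the same component, the likelihood for component k is f_k(x₁)·f_k(x₂).
  f_I = [e^(−1.58)·1.58^4/4! = 0.053485] × [1.04079e-07] = 5.56666e-09
  f_II = [e^(−10.49)·10.49^4/4! = 0.0140327] × [0.103091] = 0.00144664
  f_III = [e^(−12.21)·12.21^4/4! = 0.00461228] × [0.11416] = 0.00052654
Unnormalised posteriors:
  P(Z=I)·f_I = 0.20 × 5.56666e-09 = 1.11333e-09
  P(Z=II)·f_II = 0.42 × 0.00144664 = 0.00060759
  P(Z=III)·f_III = 0.38 × 0.00052654 = 0.000200085
Marginal: 1.11333e-09 + 0.00060759 + 0.000200085 = 0.000807676
P(Component II | x₁, x₂) = 0.00060759 / 0.000807676 ≈ 0.7523

0.7523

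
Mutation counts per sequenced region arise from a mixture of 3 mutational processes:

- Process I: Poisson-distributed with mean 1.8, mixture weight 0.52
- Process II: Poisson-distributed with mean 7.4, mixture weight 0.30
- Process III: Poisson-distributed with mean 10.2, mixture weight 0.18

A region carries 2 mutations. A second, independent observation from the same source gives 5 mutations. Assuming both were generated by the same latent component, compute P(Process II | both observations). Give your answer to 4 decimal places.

0.1350

The responsibility of component k is w_k f_k(x) divided by Σ_j w_j f_j(x).
Since both observations come from the same component, the likelihood for component k is f_k(x₁)·f_k(x₂).
  L_I = [e^(−1.8)·1.8^2/2! = 0.267784] × [0.0260286] = 0.00697005
  L_II = [e^(−7.4)·7.4^2/2! = 0.0167361] × [0.113031] = 0.0018917
  L_III = [e^(−10.2)·10.2^2/2! = 0.0019336] × [0.0341992] = 6.61276e-05
Multiply by the mixture weights:
  w_I·L_I = 0.52 × 0.00697005 = 0.00362443
  w_II·L_II = 0.30 × 0.0018917 = 0.00056751
  w_III·L_III = 0.18 × 6.61276e-05 = 1.1903e-05
Sum: 0.00362443 + 0.00056751 + 1.1903e-05 = 0.00420384
P(Process II | x) = 0.00056751 / 0.00420384 ≈ 0.1350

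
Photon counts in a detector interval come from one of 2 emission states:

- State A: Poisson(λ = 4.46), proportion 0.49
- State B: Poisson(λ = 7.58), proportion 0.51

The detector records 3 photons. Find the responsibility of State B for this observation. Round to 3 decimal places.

0.184

The responsibility of component k is P(Z=k) f_k(x) divided by Σ_j P(Z=j) f_j(x).
Component likelihoods at x = 3 photons:
  p_A = e^(−4.46)·4.46^3/3! = 0.170962
  p_B = e^(−7.58)·7.58^3/3! = 0.0370599
Prior × likelihood for each component:
  P(Z=A)·p_A = 0.49 × 0.170962 = 0.0837714
  P(Z=B)·p_B = 0.51 × 0.0370599 = 0.0189005
Evidence: 0.0837714 + 0.0189005 = 0.102672
So the posterior for State B is 0.0189005 / 0.102672 ≈ 0.184.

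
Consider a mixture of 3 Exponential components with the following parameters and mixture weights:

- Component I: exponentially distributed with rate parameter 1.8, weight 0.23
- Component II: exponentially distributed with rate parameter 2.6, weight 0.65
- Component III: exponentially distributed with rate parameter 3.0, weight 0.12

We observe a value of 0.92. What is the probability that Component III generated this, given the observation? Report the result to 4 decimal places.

Posterior ∝ prior × likelihood, so P(k | x) ∝ w_k f_k(x); normalise over all components.
Exponential densities:
  p_I = 0.343622
  p_II = 0.237761
  p_III = 0.189875
Multiply by the mixture weights:
  w_I·p_I = 0.23 × 0.343622 = 0.079033
  w_II·p_II = 0.65 × 0.237761 = 0.154545
  w_III·p_III = 0.12 × 0.189875 = 0.022785
Denominator: 0.079033 + 0.154545 + 0.022785 = 0.256363
P(Component III | x) ≈ 0.0889

0.0889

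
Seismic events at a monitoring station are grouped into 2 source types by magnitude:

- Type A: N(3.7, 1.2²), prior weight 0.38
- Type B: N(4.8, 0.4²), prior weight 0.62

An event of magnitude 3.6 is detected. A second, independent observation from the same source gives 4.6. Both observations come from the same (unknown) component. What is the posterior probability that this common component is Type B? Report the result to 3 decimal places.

Posterior ∝ prior × likelihood, so P(k | x) ∝ π_k f_k(x); normalise over all components.
Since both observations come from the same component, the likelihood for component k is f_k(x₁)·f_k(x₂).
  p_A = [0.3313] × [0.250948] = 0.0831389
  p_B = [0.0110796] × [0.880163] = 0.00975188
Weight by the priors:
  π_A·p_A = 0.38 × 0.0831389 = 0.0315928
  π_B·p_B = 0.62 × 0.00975188 = 0.00604616
Evidence: 0.0315928 + 0.00604616 = 0.037639
P(Type B | x) = 0.00604616 / 0.037639 ≈ 0.161

0.161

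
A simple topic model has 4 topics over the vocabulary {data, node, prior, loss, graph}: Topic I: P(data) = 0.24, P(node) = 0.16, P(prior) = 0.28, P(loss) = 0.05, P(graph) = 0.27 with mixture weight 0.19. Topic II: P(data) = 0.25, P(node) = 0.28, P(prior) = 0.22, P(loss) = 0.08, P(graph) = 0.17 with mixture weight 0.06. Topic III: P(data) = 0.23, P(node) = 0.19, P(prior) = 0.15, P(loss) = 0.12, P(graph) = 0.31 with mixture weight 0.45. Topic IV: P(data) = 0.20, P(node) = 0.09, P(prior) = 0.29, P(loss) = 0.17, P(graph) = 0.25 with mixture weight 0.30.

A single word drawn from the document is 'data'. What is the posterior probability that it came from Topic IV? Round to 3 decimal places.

0.268

The responsibility of component k is w_k f_k(x) divided by Σ_j w_j f_j(x).
Evaluate each component's likelihood at the observed value:
  L_I = 0.24
  L_II = 0.25
  L_III = 0.23
  L_IV = 0.2
Unnormalised posteriors:
  w_I·L_I = 0.19 × 0.24 = 0.0456
  w_II·L_II = 0.06 × 0.25 = 0.015
  w_III·L_III = 0.45 × 0.23 = 0.1035
  w_IV·L_IV = 0.30 × 0.2 = 0.06
Normaliser: 0.0456 + 0.015 + 0.1035 + 0.06 = 0.2241
P(Topic IV | the observation) = 0.06 / 0.2241 ≈ 0.268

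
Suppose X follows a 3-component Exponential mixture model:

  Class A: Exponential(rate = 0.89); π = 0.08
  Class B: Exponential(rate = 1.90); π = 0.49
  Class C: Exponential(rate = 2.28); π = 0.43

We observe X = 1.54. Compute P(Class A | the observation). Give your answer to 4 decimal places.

By Bayes' theorem, P(k | x) = w_k f_k(x) / Σ_j w_j f_j(x).
Evaluate each component's likelihood at the observed value:
  L_A = 0.89·e^(−0.89·1.54) = 0.89·e^(−1.3706) = 0.22602
  L_B = 1.90·e^(−1.90·1.54) = 1.90·e^(−2.9260) = 0.101861
  L_C = 2.28·e^(−2.28·1.54) = 2.28·e^(−3.5112) = 0.0680832
Weight by the priors:
  w_A·L_A = 0.08 × 0.22602 = 0.0180816
  w_B·L_B = 0.49 × 0.101861 = 0.0499119
  w_C·L_C = 0.43 × 0.0680832 = 0.0292758
Normaliser: 0.0180816 + 0.0499119 + 0.0292758 = 0.0972692
P(Class A | data) = 0.0180816 / 0.0972692 ≈ 0.1859

0.1859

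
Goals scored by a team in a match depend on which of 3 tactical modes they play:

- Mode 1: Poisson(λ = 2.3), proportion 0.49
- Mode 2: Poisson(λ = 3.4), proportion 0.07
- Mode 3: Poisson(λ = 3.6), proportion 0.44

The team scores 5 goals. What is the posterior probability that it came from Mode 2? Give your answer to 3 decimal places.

0.092

P(component k | x) = w_k·f_k(x) / marginal(x), where marginal(x) = Σ_j w_j·f_j(x).
Component likelihoods at x = 5 goals:
  f_1 = e^(−2.3)·2.3^5/5! = 0.053775
  f_2 = e^(−3.4)·3.4^5/5! = 0.126361
  f_3 = e^(−3.6)·3.6^5/5! = 0.13768
Unnormalised posteriors:
  w_1·f_1 = 0.49 × 0.053775 = 0.0263498
  w_2·f_2 = 0.07 × 0.126361 = 0.00884525
  w_3·f_3 = 0.44 × 0.13768 = 0.0605792
Normaliser: 0.0263498 + 0.00884525 + 0.0605792 = 0.0957743
P(Mode 2 | 5 goals) ≈ 0.092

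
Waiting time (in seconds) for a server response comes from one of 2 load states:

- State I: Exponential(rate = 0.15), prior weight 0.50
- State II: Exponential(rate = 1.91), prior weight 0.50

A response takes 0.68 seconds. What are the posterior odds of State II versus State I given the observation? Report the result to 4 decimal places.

Only the two components matter; the odds are (π_i f_i(x)) / (π_j f_j(x)).
Evaluate each component's likelihood at the observed value:
  L_I = 0.135454
  L_II = 0.521161
Odds = (0.50/0.50) × (0.521161/0.135454) = 1 × 3.8475 ≈ 3.8475

3.8475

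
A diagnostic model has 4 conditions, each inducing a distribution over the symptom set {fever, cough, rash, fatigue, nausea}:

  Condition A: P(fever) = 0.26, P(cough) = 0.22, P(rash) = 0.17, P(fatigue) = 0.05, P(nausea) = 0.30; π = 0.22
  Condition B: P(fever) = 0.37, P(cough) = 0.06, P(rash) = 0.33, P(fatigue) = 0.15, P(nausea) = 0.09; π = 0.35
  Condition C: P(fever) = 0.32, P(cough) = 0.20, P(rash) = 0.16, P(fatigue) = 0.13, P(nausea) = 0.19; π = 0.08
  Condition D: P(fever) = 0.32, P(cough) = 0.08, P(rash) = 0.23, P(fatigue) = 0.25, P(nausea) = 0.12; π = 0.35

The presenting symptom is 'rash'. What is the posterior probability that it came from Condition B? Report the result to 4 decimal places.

0.4691

Apply Bayes' rule: the posterior for each component is proportional to its prior times its likelihood at x.
Categorical probabilities:
  f_A = 0.17
  f_B = 0.33
  f_C = 0.16
  f_D = 0.23
Unnormalised posteriors:
  π_A·f_A = 0.22 × 0.17 = 0.0374
  π_B·f_B = 0.35 × 0.33 = 0.1155
  π_C·f_C = 0.08 × 0.16 = 0.0128
  π_D·f_D = 0.35 × 0.23 = 0.0805
Marginal: 0.0374 + 0.1155 + 0.0128 + 0.0805 = 0.2462
So the posterior for Condition B is 0.1155 / 0.2462 ≈ 0.4691.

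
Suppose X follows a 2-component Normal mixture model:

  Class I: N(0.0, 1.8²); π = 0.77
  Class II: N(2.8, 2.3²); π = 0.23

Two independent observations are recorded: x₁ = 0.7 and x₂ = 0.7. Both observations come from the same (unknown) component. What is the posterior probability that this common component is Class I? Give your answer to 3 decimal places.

Posterior ∝ prior × likelihood, so P(k | x) ∝ P(Z=k) f_k(x); normalise over all components.
Since both observations come from the same component, the likelihood for component k is f_k(x₁)·f_k(x₂).
  L_I = [(1/(1.8·√(2π)))·exp(−(0.7−0.0)²/(2·1.8²)) = 0.221635·exp(-0.07562) = 0.205493] × [0.205493] = 0.0422274
  L_II = [(1/(2.3·√(2π)))·exp(−(0.7−2.8)²/(2·2.3²)) = 0.173453·exp(-0.41682) = 0.114329] × [0.114329] = 0.0130712
Unnormalised posteriors:
  P(Z=I)·L_I = 0.77 × 0.0422274 = 0.0325151
  P(Z=II)·L_II = 0.23 × 0.0130712 = 0.00300638
Normaliser: 0.0325151 + 0.00300638 = 0.0355215
Responsibility of Class I: 0.0325151 / 0.0355215 ≈ 0.915

0.915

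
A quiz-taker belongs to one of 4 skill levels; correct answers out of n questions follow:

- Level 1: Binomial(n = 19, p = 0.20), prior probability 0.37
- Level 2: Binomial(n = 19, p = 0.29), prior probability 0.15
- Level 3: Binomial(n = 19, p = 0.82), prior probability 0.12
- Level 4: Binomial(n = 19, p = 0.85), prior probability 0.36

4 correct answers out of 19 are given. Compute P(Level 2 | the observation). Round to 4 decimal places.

0.2303

By Bayes' theorem, P(k | x) = π_k f_k(x) / Σ_j π_j f_j(x).
Binomial probabilities:
  f_1 = 0.218199
  f_2 = 0.161009
  f_3 = 1.1823e-08
  f_4 = 8.85989e-10
Weight by the priors:
  π_1·f_1 = 0.37 × 0.218199 = 0.0807338
  π_2·f_2 = 0.15 × 0.161009 = 0.0241514
  π_3·f_3 = 0.12 × 1.1823e-08 = 1.41876e-09
  π_4·f_4 = 0.36 × 8.85989e-10 = 3.18956e-10
Marginal: 0.0807338 + 0.0241514 + 1.41876e-09 + 3.18956e-10 = 0.104885
P(Level 2 | data) = 0.0241514 / 0.104885 ≈ 0.2303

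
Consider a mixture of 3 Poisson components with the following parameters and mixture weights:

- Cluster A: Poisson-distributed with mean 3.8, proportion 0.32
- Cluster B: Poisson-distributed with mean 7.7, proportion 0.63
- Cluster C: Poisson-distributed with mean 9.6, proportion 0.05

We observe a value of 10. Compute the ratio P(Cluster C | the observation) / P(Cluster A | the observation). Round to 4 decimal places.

5.0094

Since P(k|x) ∝ w_k f_k(x), the posterior odds are w_i f_i(x) / (w_j f_j(x)).
Evaluate each component's likelihood at the observed value:
  L_A = e^(−3.8)·3.8^10/10! = 0.00387038
  L_B = e^(−7.7)·7.7^10/10! = 0.0914275
  L_C = e^(−9.6)·9.6^10/10! = 0.124086
Posterior odds = (w_C·L_C) / (w_A·L_A) = (0.05·0.124086) / (0.32·0.00387038) = 0.00620429 / 0.00123852 ≈ 5.0094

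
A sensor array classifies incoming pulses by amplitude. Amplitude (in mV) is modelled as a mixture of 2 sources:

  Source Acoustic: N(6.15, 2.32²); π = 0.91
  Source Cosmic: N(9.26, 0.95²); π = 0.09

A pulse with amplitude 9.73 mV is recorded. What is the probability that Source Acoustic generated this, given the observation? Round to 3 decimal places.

The responsibility of component k is π_k f_k(x) divided by Σ_j π_j f_j(x).
Evaluate each component's likelihood at the observed value:
  f_Acoustic = 0.0522827
  f_Cosmic = 0.371566
Multiply by the mixture weights:
  π_Acoustic·f_Acoustic = 0.91 × 0.0522827 = 0.0475773
  π_Cosmic·f_Cosmic = 0.09 × 0.371566 = 0.033441
Denominator: 0.0475773 + 0.033441 = 0.0810182
Responsibility of Source Acoustic: 0.0475773 / 0.0810182 ≈ 0.587

0.587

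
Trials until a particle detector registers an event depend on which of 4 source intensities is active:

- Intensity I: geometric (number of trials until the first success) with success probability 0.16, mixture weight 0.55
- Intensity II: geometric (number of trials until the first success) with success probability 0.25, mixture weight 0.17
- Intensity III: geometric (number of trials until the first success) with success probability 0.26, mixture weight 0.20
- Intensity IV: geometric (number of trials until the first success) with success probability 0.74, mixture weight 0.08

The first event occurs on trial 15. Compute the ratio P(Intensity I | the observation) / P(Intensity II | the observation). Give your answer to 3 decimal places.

Posterior odds = (P(Z=i) f_i(x)) / (P(Z=j) f_j(x)); the normalising sum cancels.
Evaluate each component's likelihood at the observed value:
  f_I = 0.16·(1−0.16)^14 = 0.16·0.0870783 = 0.0139325
  f_II = 0.25·(1−0.25)^14 = 0.25·0.0178179 = 0.00445449
  f_III = 0.26·(1−0.26)^14 = 0.26·0.0147654 = 0.00383899
  f_IV = 0.74·(1−0.74)^14 = 0.74·6.451e-09 = 4.77374e-09
0.00766289 / 0.000757263 ≈ 10.119

10.119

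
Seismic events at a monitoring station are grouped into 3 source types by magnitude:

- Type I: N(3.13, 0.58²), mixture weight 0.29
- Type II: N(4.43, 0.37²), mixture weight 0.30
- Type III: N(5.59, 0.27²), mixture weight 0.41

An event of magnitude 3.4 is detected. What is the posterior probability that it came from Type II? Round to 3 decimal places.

0.036

The responsibility of component k is w_k f_k(x) divided by Σ_j w_j f_j(x).
Evaluate each component's likelihood at the observed value:
  p_I = (1/(0.58·√(2π)))·exp(−(3.4−3.13)²/(2·0.58²)) = 0.687832·exp(-0.10835) = 0.617199
  p_II = (1/(0.37·√(2π)))·exp(−(3.4−4.43)²/(2·0.37²)) = 1.078222·exp(-3.87473) = 0.0223839
  p_III = (1/(0.27·√(2π)))·exp(−(3.4−5.59)²/(2·0.27²)) = 1.477564·exp(-32.89506) = 7.64544e-15
Unnormalised posteriors:
  w_I·p_I = 0.29 × 0.617199 = 0.178988
  w_II·p_II = 0.30 × 0.0223839 = 0.00671518
  w_III·p_III = 0.41 × 7.64544e-15 = 3.13463e-15
Denominator: 0.178988 + 0.00671518 + 3.13463e-15 = 0.185703
P(Type II | the observation) = 0.00671518 / 0.185703 ≈ 0.036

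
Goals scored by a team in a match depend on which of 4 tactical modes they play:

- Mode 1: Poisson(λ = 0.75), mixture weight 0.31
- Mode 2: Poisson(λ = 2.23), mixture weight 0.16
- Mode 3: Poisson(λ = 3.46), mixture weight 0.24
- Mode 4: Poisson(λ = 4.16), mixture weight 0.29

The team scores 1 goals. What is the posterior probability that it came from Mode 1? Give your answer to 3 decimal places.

Apply Bayes' rule: the posterior for each component is proportional to its prior times its likelihood at x.
Evaluate each component's likelihood at the observed value:
  L_1 = 0.354275
  L_2 = 0.239788
  L_3 = 0.108747
  L_4 = 0.0649274
Prior × likelihood for each component:
  π_1·L_1 = 0.31 × 0.354275 = 0.109825
  π_2·L_2 = 0.16 × 0.239788 = 0.0383661
  π_3·L_3 = 0.24 × 0.108747 = 0.0260993
  π_4·L_4 = 0.29 × 0.0649274 = 0.018829
Evidence: 0.109825 + 0.0383661 + 0.0260993 + 0.018829 = 0.19312
P(Mode 1 | the observation) = 0.109825 / 0.19312 ≈ 0.569

0.569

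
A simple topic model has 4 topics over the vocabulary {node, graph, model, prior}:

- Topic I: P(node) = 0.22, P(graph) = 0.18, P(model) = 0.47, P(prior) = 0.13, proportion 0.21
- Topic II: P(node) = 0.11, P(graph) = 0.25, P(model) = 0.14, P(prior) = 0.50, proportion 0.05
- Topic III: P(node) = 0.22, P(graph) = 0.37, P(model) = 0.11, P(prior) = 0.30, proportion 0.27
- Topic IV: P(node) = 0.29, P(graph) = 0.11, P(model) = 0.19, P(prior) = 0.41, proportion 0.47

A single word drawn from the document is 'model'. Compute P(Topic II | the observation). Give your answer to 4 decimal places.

0.0312

P(component k | x) = P(Z=k)·f_k(x) / marginal(x), where marginal(x) = Σ_j P(Z=j)·f_j(x).
Evaluate each component's likelihood at the observed value:
  L_I = P(model | comp) = 0.47
  L_II = P(model | comp) = 0.14
  L_III = P(model | comp) = 0.11
  L_IV = P(model | comp) = 0.19
Weight by the priors:
  P(Z=I)·L_I = 0.21 × 0.47 = 0.0987
  P(Z=II)·L_II = 0.05 × 0.14 = 0.007
  P(Z=III)·L_III = 0.27 × 0.11 = 0.0297
  P(Z=IV)·L_IV = 0.47 × 0.19 = 0.0893
Evidence: 0.0987 + 0.007 + 0.0297 + 0.0893 = 0.2247
P(Topic II | data) = 0.007 / 0.2247 ≈ 0.0312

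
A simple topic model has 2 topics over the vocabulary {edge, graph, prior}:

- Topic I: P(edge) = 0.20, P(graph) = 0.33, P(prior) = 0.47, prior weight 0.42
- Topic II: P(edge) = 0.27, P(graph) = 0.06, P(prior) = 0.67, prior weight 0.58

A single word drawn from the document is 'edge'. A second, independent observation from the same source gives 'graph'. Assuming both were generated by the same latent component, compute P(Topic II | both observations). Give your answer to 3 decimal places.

The responsibility of component k is π_k f_k(x) divided by Σ_j π_j f_j(x).
Since both observations come from the same component, the likelihood for component k is f_k(x₁)·f_k(x₂).
  f_I = [P(edge | comp) = 0.20] × [0.33] = 0.066
  f_II = [P(edge | comp) = 0.27] × [0.06] = 0.0162
Unnormalised posteriors:
  π_I·f_I = 0.42 × 0.066 = 0.02772
  π_II·f_II = 0.58 × 0.0162 = 0.009396
Normaliser: 0.02772 + 0.009396 = 0.037116
P(Topic II | x₁, x₂) ≈ 0.253

0.253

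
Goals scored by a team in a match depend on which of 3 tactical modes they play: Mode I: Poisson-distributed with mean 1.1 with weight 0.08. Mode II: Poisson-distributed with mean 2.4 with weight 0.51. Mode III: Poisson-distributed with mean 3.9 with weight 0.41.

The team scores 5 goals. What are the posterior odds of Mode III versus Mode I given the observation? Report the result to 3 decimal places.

Since P(k|x) ∝ π_k f_k(x), the posterior odds are π_i f_i(x) / (π_j f_j(x)).
Poisson probabilities:
  f_I = 0.00446744
  f_II = 0.0601961
  f_III = 0.152193
0.0623989 / 0.000357395 ≈ 174.594

174.594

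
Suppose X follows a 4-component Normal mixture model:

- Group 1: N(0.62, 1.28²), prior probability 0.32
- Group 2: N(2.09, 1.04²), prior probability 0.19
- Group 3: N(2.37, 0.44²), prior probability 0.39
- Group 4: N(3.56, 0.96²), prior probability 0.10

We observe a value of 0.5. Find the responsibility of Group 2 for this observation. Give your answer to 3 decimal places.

Apply Bayes' rule: the posterior for each component is proportional to its prior times its likelihood at x.
Evaluate each component's likelihood at the observed value:
  f_1 = (1/(1.28·√(2π)))·exp(−(0.5−0.62)²/(2·1.28²)) = 0.311674·exp(-0.00439) = 0.310307
  f_2 = (1/(1.04·√(2π)))·exp(−(0.5−2.09)²/(2·1.04²)) = 0.383598·exp(-1.16869) = 0.119213
  f_3 = (1/(0.44·√(2π)))·exp(−(0.5−2.37)²/(2·0.44²)) = 0.906687·exp(-9.03125) = 0.000108451
  f_4 = (1/(0.96·√(2π)))·exp(−(0.5−3.56)²/(2·0.96²)) = 0.415565·exp(-5.08008) = 0.00258457
Multiply by the mixture weights:
  w_1·f_1 = 0.32 × 0.310307 = 0.0992982
  w_2·f_2 = 0.19 × 0.119213 = 0.0226504
  w_3·f_3 = 0.39 × 0.000108451 = 4.22961e-05
  w_4·f_4 = 0.10 × 0.00258457 = 0.000258457
Marginal: 0.0992982 + 0.0226504 + 4.22961e-05 + 0.000258457 = 0.122249
P(Group 2 | 0.5) ≈ 0.185

0.185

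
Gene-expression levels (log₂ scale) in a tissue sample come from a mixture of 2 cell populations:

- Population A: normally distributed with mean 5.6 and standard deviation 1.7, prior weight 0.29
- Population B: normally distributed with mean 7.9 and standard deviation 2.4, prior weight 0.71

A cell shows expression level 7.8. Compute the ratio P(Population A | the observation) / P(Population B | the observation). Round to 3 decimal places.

Posterior odds = (P(Z=i) f_i(x)) / (P(Z=j) f_j(x)); the normalising sum cancels.
Evaluate each component's likelihood at the observed value:
  p_A = (1/(1.7·√(2π)))·exp(−(7.8−5.6)²/(2·1.7²)) = 0.234672·exp(-0.83737) = 0.101577
  p_B = (1/(2.4·√(2π)))·exp(−(7.8−7.9)²/(2·2.4²)) = 0.166226·exp(-0.00087) = 0.166082
Posterior odds = (P(Z=A)·p_A) / (P(Z=B)·p_B) = (0.29·0.101577) / (0.71·0.166082) = 0.0294574 / 0.117918 ≈ 0.250

0.250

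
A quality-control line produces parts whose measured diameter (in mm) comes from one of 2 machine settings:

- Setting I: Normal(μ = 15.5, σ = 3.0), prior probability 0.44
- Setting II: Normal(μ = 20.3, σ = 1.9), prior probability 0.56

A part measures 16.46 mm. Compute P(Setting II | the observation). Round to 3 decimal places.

0.215

Posterior ∝ prior × likelihood, so P(k | x) ∝ w_k f_k(x); normalise over all components.
Evaluate each component's likelihood at the observed value:
  L_I = 0.126344
  L_II = 0.0272386
Multiply by the mixture weights:
  w_I·L_I = 0.44 × 0.126344 = 0.0555911
  w_II·L_II = 0.56 × 0.0272386 = 0.0152536
Sum: 0.0555911 + 0.0152536 = 0.0708448
P(Setting II | the observation) ≈ 0.215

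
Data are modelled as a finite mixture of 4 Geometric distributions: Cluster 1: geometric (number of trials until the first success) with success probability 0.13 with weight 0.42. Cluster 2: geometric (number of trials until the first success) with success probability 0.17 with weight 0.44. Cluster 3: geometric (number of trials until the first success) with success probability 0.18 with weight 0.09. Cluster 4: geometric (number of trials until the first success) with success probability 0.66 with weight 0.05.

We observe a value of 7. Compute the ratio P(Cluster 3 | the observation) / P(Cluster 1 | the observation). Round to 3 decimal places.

Posterior odds = (w_i f_i(x)) / (w_j f_j(x)); the normalising sum cancels.
Evaluate each component's likelihood at the observed value:
  f_1 = 0.13·(1−0.13)^6 = 0.13·0.433626 = 0.0563714
  f_2 = 0.17·(1−0.17)^6 = 0.17·0.32694 = 0.0555799
  f_3 = 0.18·(1−0.18)^6 = 0.18·0.304007 = 0.0547212
  f_4 = 0.66·(1−0.66)^6 = 0.66·0.0015448 = 0.00101957
Posterior odds = (w_3·f_3) / (w_1·f_1) = (0.09·0.0547212) / (0.42·0.0563714) = 0.00492491 / 0.023676 ≈ 0.208

0.208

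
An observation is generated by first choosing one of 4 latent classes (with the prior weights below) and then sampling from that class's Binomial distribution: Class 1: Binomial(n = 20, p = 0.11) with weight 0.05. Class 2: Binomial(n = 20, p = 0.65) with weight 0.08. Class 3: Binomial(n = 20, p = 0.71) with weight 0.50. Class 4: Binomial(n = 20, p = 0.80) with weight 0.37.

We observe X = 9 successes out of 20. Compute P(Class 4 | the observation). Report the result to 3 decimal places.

0.023

By Bayes' theorem, P(k | x) = P(Z=k) f_k(x) / Σ_j P(Z=j) f_j(x).
Binomial probabilities:
  p_1 = C(20,9)·0.11^9·0.89^11 = 167960·2.35795e-09·0.277517 = 0.000109908
  p_2 = C(20,9)·0.65^9·0.35^11 = 167960·0.0207119·9.65492e-06 = 0.0335873
  p_3 = C(20,9)·0.71^9·0.29^11 = 167960·0.0458485·1.22005e-06 = 0.00939526
  p_4 = C(20,9)·0.80^9·0.20^11 = 167960·0.134218·2.048e-08 = 0.000461685
Weight by the priors:
  P(Z=1)·p_1 = 0.05 × 0.000109908 = 5.49541e-06
  P(Z=2)·p_2 = 0.08 × 0.0335873 = 0.00268698
  P(Z=3)·p_3 = 0.50 × 0.00939526 = 0.00469763
  P(Z=4)·p_4 = 0.37 × 0.000461685 = 0.000170823
Denominator: 5.49541e-06 + 0.00268698 + 0.00469763 + 0.000170823 = 0.00756093
P(Class 4 | x) ≈ 0.023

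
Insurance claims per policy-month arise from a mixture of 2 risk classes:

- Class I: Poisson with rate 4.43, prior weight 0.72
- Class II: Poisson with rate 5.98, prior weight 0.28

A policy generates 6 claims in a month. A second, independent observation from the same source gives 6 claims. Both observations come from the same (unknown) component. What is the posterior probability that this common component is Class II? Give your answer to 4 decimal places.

0.3907

P(component k | x) = w_k·f_k(x) / marginal(x), where marginal(x) = Σ_j w_j·f_j(x).
Since both observations come from the same component, the likelihood for component k is f_k(x₁)·f_k(x₂).
  L_I = [e^(−4.43)·4.43^6/6! = 0.125074] × [0.125074] = 0.0156434
  L_II = [e^(−5.98)·5.98^6/6! = 0.160618] × [0.160618] = 0.0257981
Unnormalised posteriors:
  w_I·L_I = 0.72 × 0.0156434 = 0.0112632
  w_II·L_II = 0.28 × 0.0257981 = 0.00722346
Marginal: 0.0112632 + 0.00722346 = 0.0184867
P(Class II | data) = 0.00722346 / 0.0184867 ≈ 0.3907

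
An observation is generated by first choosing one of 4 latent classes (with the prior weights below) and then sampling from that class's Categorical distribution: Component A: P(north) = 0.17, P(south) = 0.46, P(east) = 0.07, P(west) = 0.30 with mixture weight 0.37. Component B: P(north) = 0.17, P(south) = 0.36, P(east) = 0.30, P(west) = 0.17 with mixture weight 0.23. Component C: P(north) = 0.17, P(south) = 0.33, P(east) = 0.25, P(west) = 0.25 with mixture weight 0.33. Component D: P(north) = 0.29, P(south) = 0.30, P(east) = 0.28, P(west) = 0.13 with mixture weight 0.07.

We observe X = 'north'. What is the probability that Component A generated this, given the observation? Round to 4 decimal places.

The responsibility of component k is π_k f_k(x) divided by Σ_j π_j f_j(x).
Categorical probabilities:
  L_A = P(north | comp) = 0.17
  L_B = P(north | comp) = 0.17
  L_C = P(north | comp) = 0.17
  L_D = P(north | comp) = 0.29
Prior × likelihood for each component:
  π_A·L_A = 0.37 × 0.17 = 0.0629
  π_B·L_B = 0.23 × 0.17 = 0.0391
  π_C·L_C = 0.33 × 0.17 = 0.0561
  π_D·L_D = 0.07 × 0.29 = 0.0203
Sum: 0.0629 + 0.0391 + 0.0561 + 0.0203 = 0.1784
P(Component A | 'north') ≈ 0.3526

0.3526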